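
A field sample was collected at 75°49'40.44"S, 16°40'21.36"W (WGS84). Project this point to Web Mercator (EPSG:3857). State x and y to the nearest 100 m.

x -1856000 m, y -13298300 m

Web Mercator is spherical with R = a = 6378137 m.
x = R·λ = 6378137 × -0.290991765 = -1855985.342 m.
y = R·ln tan(π/4 + φ/2) = 6378137 × -2.084982134 = -13298301.691 m.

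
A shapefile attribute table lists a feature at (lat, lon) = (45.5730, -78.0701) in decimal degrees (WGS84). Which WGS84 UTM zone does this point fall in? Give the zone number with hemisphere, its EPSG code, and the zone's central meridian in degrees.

Zone 17N (EPSG:32617), central meridian -81°

UTM zone = ⌊(λ + 180)/6⌋ + 1; -78.0701° ∈ [-84°, -78°) → zone 17.
Hemisphere: N (φ ≥ 0).
Central meridian λ₀ = 6×17 − 183 = -81°.
EPSG code: 32617.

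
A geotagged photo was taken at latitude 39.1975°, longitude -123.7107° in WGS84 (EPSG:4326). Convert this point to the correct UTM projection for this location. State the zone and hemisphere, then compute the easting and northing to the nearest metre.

Longitude -123.7107° lies in the 6° band [-126°, -120°), giving zone 10; latitude is north of the equator, so 10N.
Zone 10 central meridian λ₀ = 6×10 − 183 = -123°; Δλ = -0.7107°.
Transverse Mercator on WGS84 with k₀ = 0.9996 gives E = 438630.372 m, N = 4338934.297 m.

Zone 10N: E 438630 m, N 4338934 m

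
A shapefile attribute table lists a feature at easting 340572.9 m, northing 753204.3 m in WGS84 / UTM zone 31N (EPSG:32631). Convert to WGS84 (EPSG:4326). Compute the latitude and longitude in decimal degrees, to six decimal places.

lat 6.812000°, lon 1.557300°

Zone 31N: λ₀ = 3°, k₀ = 0.9996, false easting 500000 m.
Meridian distance M = (N − FN)/k₀ = 753505.7 m.
Inverse transverse Mercator on WGS84 gives φ = 6.81199988°, λ = 1.55730003°.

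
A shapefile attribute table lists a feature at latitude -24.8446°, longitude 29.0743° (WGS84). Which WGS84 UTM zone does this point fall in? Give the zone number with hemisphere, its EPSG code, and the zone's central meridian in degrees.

Zone 35S (EPSG:32735), central meridian 27°

UTM zone = ⌊(λ + 180)/6⌋ + 1; 29.0743° ∈ [24°, 30°) → zone 35.
Hemisphere: S (φ < 0).
Central meridian λ₀ = 6×35 − 183 = 27°.
EPSG code: 32735.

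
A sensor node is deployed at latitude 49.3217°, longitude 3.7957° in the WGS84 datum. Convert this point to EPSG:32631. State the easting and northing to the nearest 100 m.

E 557800 m, N 5463500 m

Zone 31 central meridian λ₀ = 6×31 − 183 = 3°; Δλ = +0.7957°.
Transverse Mercator on WGS84 with k₀ = 0.9996 gives E = 557823.483 m, N = 5463523.155 m.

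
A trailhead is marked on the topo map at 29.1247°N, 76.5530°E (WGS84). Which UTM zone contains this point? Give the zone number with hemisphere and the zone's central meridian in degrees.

Zone 43N, central meridian 75°

UTM zone = ⌊(λ + 180)/6⌋ + 1; 76.5530° ∈ [72°, 78°) → zone 43.
Hemisphere: N (φ ≥ 0).
Central meridian λ₀ = 6×43 − 183 = 75°.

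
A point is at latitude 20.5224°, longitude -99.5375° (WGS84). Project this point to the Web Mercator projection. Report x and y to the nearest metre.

Web Mercator is spherical with R = a = 6378137 m.
x = R·λ = 6378137 × -1.737257104 = -11080463.815 m.
y = R·ln tan(π/4 + φ/2) = 6378137 × 0.366097522 = 2335020.152 m.

x -11080464 m, y 2335020 m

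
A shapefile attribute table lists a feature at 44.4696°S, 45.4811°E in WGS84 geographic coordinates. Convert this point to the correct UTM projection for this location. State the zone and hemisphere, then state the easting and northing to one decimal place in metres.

Longitude 45.4811° lies in the 6° band [42°, 48°), giving zone 38; latitude is south of the equator, so 38S.
Zone 38 central meridian λ₀ = 6×38 − 183 = 45°; Δλ = +0.4811°.
Transverse Mercator on WGS84 with k₀ = 0.9996 gives E = 538266.245 m, N = 5075855.023 m.

Zone 38S: E 538266.2 m, N 5075855.0 m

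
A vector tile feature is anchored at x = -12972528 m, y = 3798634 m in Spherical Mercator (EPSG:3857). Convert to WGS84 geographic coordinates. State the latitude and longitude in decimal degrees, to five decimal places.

lat 32.26870°, lon -116.53420°

R = 6378137 m. λ = x/R = -116.53420176°.
φ = 2·arctan(exp(y/R)) − 90° = 2·arctan(1.81407) − 90° = 32.26870313°.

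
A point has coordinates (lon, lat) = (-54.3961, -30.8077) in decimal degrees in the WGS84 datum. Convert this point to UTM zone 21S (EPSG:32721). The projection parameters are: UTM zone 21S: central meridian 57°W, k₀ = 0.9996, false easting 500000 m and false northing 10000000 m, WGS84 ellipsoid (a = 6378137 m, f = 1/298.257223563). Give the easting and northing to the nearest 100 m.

Zone 21 central meridian λ₀ = 6×21 − 183 = -57°; Δλ = +2.6039°.
Transverse Mercator on WGS84 with k₀ = 0.9996 gives E = 749122.579 m, N = 6588808.898 m.

E 749100 m, N 6588800 m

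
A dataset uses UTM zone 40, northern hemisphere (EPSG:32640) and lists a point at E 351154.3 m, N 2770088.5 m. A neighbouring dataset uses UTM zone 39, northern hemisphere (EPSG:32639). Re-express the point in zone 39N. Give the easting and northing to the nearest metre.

UTM 40N → geographic: φ = 25.03910027°, λ = 55.52459966°.
UTM 39N (λ₀ = 51°) forward: E = 956738.147 m, N = 2776920.597 m.

E 956738 m, N 2776921 m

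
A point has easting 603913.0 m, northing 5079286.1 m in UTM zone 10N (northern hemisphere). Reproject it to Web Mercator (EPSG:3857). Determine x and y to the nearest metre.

Unproject from UTM 10N (λ₀ = -123°) → φ = 45.85929971°, λ = -121.66140044°.
Web Mercator (R = 6378137 m): x = -13543285.146 m, y = 5757830.497 m.

x -13543285 m, y 5757830 m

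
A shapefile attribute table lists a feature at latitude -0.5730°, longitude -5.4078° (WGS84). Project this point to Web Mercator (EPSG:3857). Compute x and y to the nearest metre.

x -601994 m, y -63787 m

Web Mercator is spherical with R = a = 6378137 m.
x = R·λ = 6378137 × -0.094383915 = -601993.542 m.
y = R·ln tan(π/4 + φ/2) = 6378137 × -0.010000903 = -63787.132 m.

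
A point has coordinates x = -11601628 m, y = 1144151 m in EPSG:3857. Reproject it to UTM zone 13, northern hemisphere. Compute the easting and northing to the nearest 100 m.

E 585500 m, N 1130200 m

Web Mercator inverse (R = 6378137 m) → φ = 10.22339877°, λ = -104.21919753°.
UTM 13N forward: E = 585515.844 m, N = 1130215.837 m.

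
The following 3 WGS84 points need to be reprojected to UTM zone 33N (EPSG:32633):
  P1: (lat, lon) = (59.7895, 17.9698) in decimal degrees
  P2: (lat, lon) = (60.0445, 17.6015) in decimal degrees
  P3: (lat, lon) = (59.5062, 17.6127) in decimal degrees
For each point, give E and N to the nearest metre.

P1: E 666663 m, N 6631703 m; P2: E 644886 m, N 6659218 m; P3: E 647872 m, N 6599326 m

UTM zone 33N: λ₀ = 15°, k₀ = 0.9996.
P1 (59.7895°, 17.9698°) → (666662.901, 6631702.589) m.
P2 (60.0445°, 17.6015°) → (644885.767, 6659217.657) m.
P3 (59.5062°, 17.6127°) → (647871.728, 6599325.812) m.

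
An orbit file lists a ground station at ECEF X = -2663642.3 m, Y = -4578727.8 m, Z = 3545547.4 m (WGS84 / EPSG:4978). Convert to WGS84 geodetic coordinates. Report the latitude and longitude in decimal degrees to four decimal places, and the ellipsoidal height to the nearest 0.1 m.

lat 33.9737°, lon -120.1884°, h 2719.5 m

λ = atan2(Y, X) = -120.18839955°; p = √(X²+Y²) = 5297144.4 m.
Bowring's method on WGS84 (a = 6378137 m, b = 6356752.314 m) gives φ = 33.97370011°, h = 2719.540 m.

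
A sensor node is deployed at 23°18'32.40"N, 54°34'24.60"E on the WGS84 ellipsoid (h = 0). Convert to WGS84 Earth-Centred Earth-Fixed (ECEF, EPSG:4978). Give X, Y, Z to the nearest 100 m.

WGS84: a = 6378137 m, e² = 0.006694380; N(φ) = a/√(1−e²sin²φ) = 6381482.226 m.
X = (N+h)·cosφ·cosλ = 3397174.903 m; Y = (N+h)·cosφ·sinλ = 4775610.185 m; Z = (N(1−e²)+h)·sinφ = 2508183.321 m.

X 3397200 m, Y 4775600 m, Z 2508200 m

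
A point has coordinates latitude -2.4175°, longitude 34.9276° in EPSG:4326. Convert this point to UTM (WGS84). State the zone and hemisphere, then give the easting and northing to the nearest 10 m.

Zone 36S: E 714340 m, N 9732640 m

Longitude 34.9276° lies in the 6° band [30°, 36°), giving zone 36; latitude is south of the equator, so 36S.
Zone 36 central meridian λ₀ = 6×36 − 183 = 33°; Δλ = +1.9276°.
Transverse Mercator on WGS84 with k₀ = 0.9996 gives E = 714344.560 m, N = 9732639.891 m.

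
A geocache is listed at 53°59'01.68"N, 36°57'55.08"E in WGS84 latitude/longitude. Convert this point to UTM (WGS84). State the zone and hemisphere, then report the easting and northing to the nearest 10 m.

Longitude 36.9653° lies in the 6° band [36°, 42°), giving zone 37; latitude is north of the equator, so 37N.
Zone 37 central meridian λ₀ = 6×37 − 183 = 39°; Δλ = -2.0347°.
Transverse Mercator on WGS84 with k₀ = 0.9996 gives E = 366583.200 m, N = 5983635.724 m.

Zone 37N: E 366580 m, N 5983640 m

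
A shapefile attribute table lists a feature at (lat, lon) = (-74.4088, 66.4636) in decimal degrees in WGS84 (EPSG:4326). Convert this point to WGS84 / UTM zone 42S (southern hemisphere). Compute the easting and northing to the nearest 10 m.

E 423930 m, N 1740730 m

Zone 42 central meridian λ₀ = 6×42 − 183 = 69°; Δλ = -2.5364°.
Transverse Mercator on WGS84 with k₀ = 0.9996 gives E = 423927.002 m, N = 1740731.676 m.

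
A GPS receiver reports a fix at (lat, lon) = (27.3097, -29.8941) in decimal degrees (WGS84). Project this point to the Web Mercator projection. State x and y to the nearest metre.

Web Mercator is spherical with R = a = 6378137 m.
x = R·λ = 6378137 × -0.521750472 = -3327795.990 m.
y = R·ln tan(π/4 + φ/2) = 6378137 × 0.495790266 = 3162218.241 m.

x -3327796 m, y 3162218 m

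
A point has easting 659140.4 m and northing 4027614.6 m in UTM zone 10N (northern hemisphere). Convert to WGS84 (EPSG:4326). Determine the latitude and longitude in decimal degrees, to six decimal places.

lat 36.380500°, lon -121.225800°

Zone 10N: λ₀ = -123°, k₀ = 0.9996, false easting 500000 m.
Meridian distance M = (N − FN)/k₀ = 4029226.3 m.
Inverse transverse Mercator on WGS84 gives φ = 36.38050042°, λ = -121.22579956°.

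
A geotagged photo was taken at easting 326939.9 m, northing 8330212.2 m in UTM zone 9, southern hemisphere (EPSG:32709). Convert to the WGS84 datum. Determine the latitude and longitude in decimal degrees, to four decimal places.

lat -15.0979°, lon -130.6103°

Zone 9S: λ₀ = -129°, k₀ = 0.9996, false easting 500000 m, false northing 10000000 m.
Meridian distance M = (N − FN)/k₀ = -1670456.0 m.
Inverse transverse Mercator on WGS84 gives φ = -15.09790019°, λ = -130.61030014°.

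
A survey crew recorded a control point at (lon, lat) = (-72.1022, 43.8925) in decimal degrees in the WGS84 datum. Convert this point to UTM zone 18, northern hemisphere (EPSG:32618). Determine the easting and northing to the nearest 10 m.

Zone 18 central meridian λ₀ = 6×18 − 183 = -75°; Δλ = +2.8978°.
Transverse Mercator on WGS84 with k₀ = 0.9996 gives E = 732751.586 m, N = 4864015.647 m.

E 732750 m, N 4864020 m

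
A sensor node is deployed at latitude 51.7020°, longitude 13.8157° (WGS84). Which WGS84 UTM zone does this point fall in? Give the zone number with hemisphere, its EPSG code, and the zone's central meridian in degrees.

UTM zone = ⌊(λ + 180)/6⌋ + 1; 13.8157° ∈ [12°, 18°) → zone 33.
Hemisphere: N (φ ≥ 0).
Central meridian λ₀ = 6×33 − 183 = 15°.
EPSG code: 32633.

Zone 33N (EPSG:32633), central meridian 15°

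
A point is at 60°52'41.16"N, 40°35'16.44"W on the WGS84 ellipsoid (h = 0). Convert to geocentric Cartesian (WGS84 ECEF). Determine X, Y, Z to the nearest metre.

X 2363282 m, Y -2024712 m, Z 5548745 m

WGS84: a = 6378137 m, e² = 0.006694380; N(φ) = a/√(1−e²sin²φ) = 6394492.121 m.
X = (N+h)·cosφ·cosλ = 2363282.349 m; Y = (N+h)·cosφ·sinλ = -2024712.376 m; Z = (N(1−e²)+h)·sinφ = 5548744.765 m.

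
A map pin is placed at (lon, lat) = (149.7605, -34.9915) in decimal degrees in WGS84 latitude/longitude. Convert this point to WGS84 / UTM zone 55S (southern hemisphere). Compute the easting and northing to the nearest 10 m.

Zone 55 central meridian λ₀ = 6×55 − 183 = 147°; Δλ = +2.7605°.
Transverse Mercator on WGS84 with k₀ = 0.9996 gives E = 751959.878 m, N = 6124417.267 m.

E 751960 m, N 6124420 m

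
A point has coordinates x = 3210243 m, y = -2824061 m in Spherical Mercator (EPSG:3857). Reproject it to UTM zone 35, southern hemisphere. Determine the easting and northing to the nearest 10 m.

Web Mercator inverse (R = 6378137 m) → φ = -24.57850018°, λ = 28.83810353°.
UTM 35S forward: E = 686131.286 m, N = 7280480.882 m.

E 686130 m, N 7280480 m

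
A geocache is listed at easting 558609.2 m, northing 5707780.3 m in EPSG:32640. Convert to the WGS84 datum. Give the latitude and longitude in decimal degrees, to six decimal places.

Zone 40N: λ₀ = 57°, k₀ = 0.9996, false easting 500000 m.
Meridian distance M = (N − FN)/k₀ = 5710064.3 m.
Inverse transverse Mercator on WGS84 gives φ = 51.51809965°, λ = 57.84469946°.

lat 51.518100°, lon 57.844699°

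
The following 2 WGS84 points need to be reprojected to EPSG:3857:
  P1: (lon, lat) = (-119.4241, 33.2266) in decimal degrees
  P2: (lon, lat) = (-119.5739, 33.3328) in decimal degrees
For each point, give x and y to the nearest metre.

P1: x -13294230 m, y 3925420 m; P2: x -13310906 m, y 3939561 m

Web Mercator: x = R·λ, y = R·ln tan(π/4+φ/2), R = 6378137 m.
P1 (33.2266°, -119.4241°) → (-13294230.000, 3925420.093) m.
P2 (33.3328°, -119.5739°) → (-13310905.660, 3939561.370) m.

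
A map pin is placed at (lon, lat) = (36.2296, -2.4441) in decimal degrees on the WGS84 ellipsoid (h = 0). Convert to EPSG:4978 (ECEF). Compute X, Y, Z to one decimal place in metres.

X 5140307.6 m, Y 3766216.0 m, Z -270174.3 m

WGS84: a = 6378137 m, e² = 0.006694380; N(φ) = a/√(1−e²sin²φ) = 6378175.825 m.
X = (N+h)·cosφ·cosλ = 5140307.596 m; Y = (N+h)·cosφ·sinλ = 3766216.049 m; Z = (N(1−e²)+h)·sinφ = -270174.277 m.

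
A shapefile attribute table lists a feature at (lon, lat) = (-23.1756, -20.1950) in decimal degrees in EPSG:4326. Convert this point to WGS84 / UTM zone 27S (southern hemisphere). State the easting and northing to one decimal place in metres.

E 272660.5 m, N 7765449.2 m

Zone 27 central meridian λ₀ = 6×27 − 183 = -21°; Δλ = -2.1756°.
Transverse Mercator on WGS84 with k₀ = 0.9996 gives E = 272660.527 m, N = 7765449.230 m.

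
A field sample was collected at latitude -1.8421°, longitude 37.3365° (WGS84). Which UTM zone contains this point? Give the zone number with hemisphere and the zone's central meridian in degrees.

UTM zone = ⌊(λ + 180)/6⌋ + 1; 37.3365° ∈ [36°, 42°) → zone 37.
Hemisphere: S (φ < 0).
Central meridian λ₀ = 6×37 − 183 = 39°.

Zone 37S, central meridian 39°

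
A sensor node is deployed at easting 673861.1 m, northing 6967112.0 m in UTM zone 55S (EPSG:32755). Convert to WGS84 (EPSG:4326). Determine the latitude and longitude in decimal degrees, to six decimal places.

lat -27.408300°, lon 148.758600°

Zone 55S: λ₀ = 147°, k₀ = 0.9996, false easting 500000 m, false northing 10000000 m.
Meridian distance M = (N − FN)/k₀ = -3034101.6 m.
Inverse transverse Mercator on WGS84 gives φ = -27.40829969°, λ = 148.75860006°.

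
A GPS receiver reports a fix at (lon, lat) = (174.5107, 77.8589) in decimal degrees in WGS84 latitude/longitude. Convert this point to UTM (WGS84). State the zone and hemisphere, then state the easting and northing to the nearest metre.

Zone 60N: E 441572 m, N 8643864 m

Longitude 174.5107° lies in the 6° band [174°, 180°), giving zone 60; latitude is north of the equator, so 60N.
Zone 60 central meridian λ₀ = 6×60 − 183 = 177°; Δλ = -2.4893°.
Transverse Mercator on WGS84 with k₀ = 0.9996 gives E = 441571.553 m, N = 8643863.909 m.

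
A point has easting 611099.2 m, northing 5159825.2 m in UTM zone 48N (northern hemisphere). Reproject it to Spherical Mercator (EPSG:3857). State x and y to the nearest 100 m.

x 11850000 m, y 5874200 m

Unproject from UTM 48N (λ₀ = 105°) → φ = 46.58280003°, λ = 106.45009936°.
Web Mercator (R = 6378137 m): x = 11849970.856 m, y = 5874240.316 m.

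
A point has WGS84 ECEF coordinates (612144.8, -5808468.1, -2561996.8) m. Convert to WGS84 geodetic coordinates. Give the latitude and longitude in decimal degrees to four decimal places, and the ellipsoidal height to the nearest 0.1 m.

λ = atan2(Y, X) = -83.98390044°; p = √(X²+Y²) = 5840635.5 m.
Bowring's method on WGS84 (a = 6378137 m, b = 6356752.314 m) gives φ = -23.82650033°, h = 3168.925 m.

lat -23.8265°, lon -83.9839°, h 3168.9 m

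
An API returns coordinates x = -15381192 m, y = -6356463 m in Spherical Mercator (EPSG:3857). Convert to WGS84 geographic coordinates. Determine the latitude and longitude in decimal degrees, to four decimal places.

R = 6378137 m. λ = x/R = -138.17159862°.
φ = 2·arctan(exp(y/R)) − 90° = 2·arctan(0.36913) − 90° = -49.47859739°.

lat -49.4786°, lon -138.1716°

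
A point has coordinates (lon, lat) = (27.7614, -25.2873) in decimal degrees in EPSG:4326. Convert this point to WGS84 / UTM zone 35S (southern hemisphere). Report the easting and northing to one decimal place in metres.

Zone 35 central meridian λ₀ = 6×35 − 183 = 27°; Δλ = +0.7614°.
Transverse Mercator on WGS84 with k₀ = 0.9996 gives E = 576654.470 m, N = 7203021.744 m.

E 576654.5 m, N 7203021.7 m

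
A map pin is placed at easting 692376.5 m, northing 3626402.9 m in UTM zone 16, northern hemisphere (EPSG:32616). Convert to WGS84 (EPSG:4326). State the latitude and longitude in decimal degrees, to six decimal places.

lat 32.758700°, lon -84.946399°

Zone 16N: λ₀ = -87°, k₀ = 0.9996, false easting 500000 m.
Meridian distance M = (N − FN)/k₀ = 3627854.0 m.
Inverse transverse Mercator on WGS84 gives φ = 32.75869996°, λ = -84.94639949°.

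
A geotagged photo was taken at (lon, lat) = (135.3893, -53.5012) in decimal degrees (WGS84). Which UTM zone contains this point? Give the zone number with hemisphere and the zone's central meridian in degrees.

UTM zone = ⌊(λ + 180)/6⌋ + 1; 135.3893° ∈ [132°, 138°) → zone 53.
Hemisphere: S (φ < 0).
Central meridian λ₀ = 6×53 − 183 = 135°.

Zone 53S, central meridian 135°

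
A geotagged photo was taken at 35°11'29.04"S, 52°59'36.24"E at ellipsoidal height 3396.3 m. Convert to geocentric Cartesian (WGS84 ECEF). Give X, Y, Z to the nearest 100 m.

X 3142600 m, Y 4169300 m, Z -3657200 m

WGS84: a = 6378137 m, e² = 0.006694380; N(φ) = a/√(1−e²sin²φ) = 6385239.495 m.
X = (N+h)·cosφ·cosλ = 3142552.821 m; Y = (N+h)·cosφ·sinλ = 4169309.112 m; Z = (N(1−e²)+h)·sinφ = -3657198.025 m.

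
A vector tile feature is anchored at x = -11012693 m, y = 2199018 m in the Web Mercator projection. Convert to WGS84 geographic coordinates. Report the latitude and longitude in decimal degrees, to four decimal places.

R = 6378137 m. λ = x/R = -98.92870441°.
φ = 2·arctan(exp(y/R)) − 90° = 2·arctan(1.41167) − 90° = 19.37399808°.

lat 19.3740°, lon -98.9287°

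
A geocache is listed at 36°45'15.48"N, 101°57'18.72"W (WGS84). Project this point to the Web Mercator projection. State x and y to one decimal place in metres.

Web Mercator is spherical with R = a = 6378137 m.
x = R·λ = 6378137 × -1.779453930 = -11349600.948 m.
y = R·ln tan(π/4 + φ/2) = 6378137 × 0.690627136 = 4404914.487 m.

x -11349600.9 m, y 4404914.5 m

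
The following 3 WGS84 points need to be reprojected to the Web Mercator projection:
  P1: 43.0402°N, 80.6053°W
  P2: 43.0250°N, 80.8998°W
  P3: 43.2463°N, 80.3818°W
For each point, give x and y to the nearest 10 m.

Web Mercator: x = R·λ, y = R·ln tan(π/4+φ/2), R = 6378137 m.
P1 (43.0402°, -80.6053°) → (-8972940.951, 5318092.700) m.
P2 (43.0250°, -80.8998°) → (-9005724.541, 5315777.876) m.
P3 (43.2463°, -80.3818°) → (-8948061.045, 5349536.677) m.

P1: x -8972940 m, y 5318090 m; P2: x -9005720 m, y 5315780 m; P3: x -8948060 m, y 5349540 m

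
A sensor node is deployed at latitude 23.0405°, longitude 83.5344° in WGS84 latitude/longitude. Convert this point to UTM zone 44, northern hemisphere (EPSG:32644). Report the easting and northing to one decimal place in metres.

E 759710.8 m, N 2550252.2 m

Zone 44 central meridian λ₀ = 6×44 − 183 = 81°; Δλ = +2.5344°.
Transverse Mercator on WGS84 with k₀ = 0.9996 gives E = 759710.782 m, N = 2550252.200 m.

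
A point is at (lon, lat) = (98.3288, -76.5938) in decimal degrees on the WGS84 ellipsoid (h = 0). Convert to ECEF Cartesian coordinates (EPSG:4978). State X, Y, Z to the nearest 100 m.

WGS84: a = 6378137 m, e² = 0.006694380; N(φ) = a/√(1−e²sin²φ) = 6398434.694 m.
X = (N+h)·cosφ·cosλ = -214889.890 m; Y = (N+h)·cosφ·sinλ = 1467851.051 m; Z = (N(1−e²)+h)·sinφ = -6182416.062 m.

X -214900 m, Y 1467900 m, Z -6182400 m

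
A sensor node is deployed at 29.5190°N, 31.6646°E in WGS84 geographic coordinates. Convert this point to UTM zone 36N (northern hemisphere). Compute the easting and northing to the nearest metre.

E 370581 m, N 3266232 m

Zone 36 central meridian λ₀ = 6×36 − 183 = 33°; Δλ = -1.3354°.
Transverse Mercator on WGS84 with k₀ = 0.9996 gives E = 370581.113 m, N = 3266231.788 m.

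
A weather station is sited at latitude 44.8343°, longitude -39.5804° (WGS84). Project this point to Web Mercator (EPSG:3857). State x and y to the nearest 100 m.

Web Mercator is spherical with R = a = 6378137 m.
x = R·λ = 6378137 × -0.690808299 = -4406069.973 m.
y = R·ln tan(π/4 + φ/2) = 6378137 × 0.877289563 = 5595473.024 m.

x -4406100 m, y 5595500 m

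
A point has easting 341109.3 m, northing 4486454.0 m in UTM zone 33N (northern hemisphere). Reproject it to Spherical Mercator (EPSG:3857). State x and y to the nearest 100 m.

x 1461000 m, y 4940900 m

Unproject from UTM 33N (λ₀ = 15°) → φ = 40.51359963°, λ = 13.12450044°.
Web Mercator (R = 6378137 m): x = 1461012.706 m, y = 4940860.293 m.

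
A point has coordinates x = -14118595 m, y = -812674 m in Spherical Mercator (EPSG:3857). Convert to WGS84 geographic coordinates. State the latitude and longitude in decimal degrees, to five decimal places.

lat -7.28070°, lon -126.82950°

R = 6378137 m. λ = x/R = -126.82949679°.
φ = 2·arctan(exp(y/R)) − 90° = 2·arctan(0.88037) − 90° = -7.28070128°.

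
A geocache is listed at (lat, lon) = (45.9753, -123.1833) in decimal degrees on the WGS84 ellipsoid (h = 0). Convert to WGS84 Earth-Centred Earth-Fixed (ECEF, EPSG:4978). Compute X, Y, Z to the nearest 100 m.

WGS84: a = 6378137 m, e² = 0.006694380; N(φ) = a/√(1−e²sin²φ) = 6389203.487 m.
X = (N+h)·cosφ·cosλ = -2430258.966 m; Y = (N+h)·cosφ·sinλ = -3716188.562 m; Z = (N(1−e²)+h)·sinφ = 4563339.978 m.

X -2430300 m, Y -3716200 m, Z 4563300 m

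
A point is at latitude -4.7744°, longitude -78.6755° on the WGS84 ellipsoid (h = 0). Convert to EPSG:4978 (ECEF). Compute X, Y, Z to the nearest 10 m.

WGS84: a = 6378137 m, e² = 0.006694380; N(φ) = a/√(1−e²sin²φ) = 6378284.903 m.
X = (N+h)·cosφ·cosλ = 1248128.836 m; Y = (N+h)·cosφ·sinλ = -6232403.857 m; Z = (N(1−e²)+h)·sinφ = -527327.301 m.

X 1248130 m, Y -6232400 m, Z -527330 m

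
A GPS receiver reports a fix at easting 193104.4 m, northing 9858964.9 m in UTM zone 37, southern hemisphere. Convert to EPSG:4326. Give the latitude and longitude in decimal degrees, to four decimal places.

lat -1.2745°, lon 36.2424°

Zone 37S: λ₀ = 39°, k₀ = 0.9996, false easting 500000 m, false northing 10000000 m.
Meridian distance M = (N − FN)/k₀ = -141091.5 m.
Inverse transverse Mercator on WGS84 gives φ = -1.27449963°, λ = 36.24240018°.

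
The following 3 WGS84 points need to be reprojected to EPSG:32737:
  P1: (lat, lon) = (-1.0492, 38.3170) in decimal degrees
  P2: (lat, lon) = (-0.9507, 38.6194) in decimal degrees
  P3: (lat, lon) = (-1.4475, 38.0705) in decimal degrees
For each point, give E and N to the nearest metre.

UTM zone 37S: λ₀ = 39°, k₀ = 0.9996.
P1 (-1.0492°, 38.3170°) → (424010.047, 9884023.452) m.
P2 (-0.9507°, 38.6194°) → (457654.227, 9894916.655) m.
P3 (-1.4475°, 38.0705°) → (396598.146, 9839986.228) m.

P1: E 424010 m, N 9884023 m; P2: E 457654 m, N 9894917 m; P3: E 396598 m, N 9839986 m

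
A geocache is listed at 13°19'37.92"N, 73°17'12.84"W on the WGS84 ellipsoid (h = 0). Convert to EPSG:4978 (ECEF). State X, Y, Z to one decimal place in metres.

WGS84: a = 6378137 m, e² = 0.006694380; N(φ) = a/√(1−e²sin²φ) = 6379271.687 m.
X = (N+h)·cosφ·cosλ = 1785142.612 m; Y = (N+h)·cosφ·sinλ = -5945251.234 m; Z = (N(1−e²)+h)·sinφ = 1460652.748 m.

X 1785142.6 m, Y -5945251.2 m, Z 1460652.7 m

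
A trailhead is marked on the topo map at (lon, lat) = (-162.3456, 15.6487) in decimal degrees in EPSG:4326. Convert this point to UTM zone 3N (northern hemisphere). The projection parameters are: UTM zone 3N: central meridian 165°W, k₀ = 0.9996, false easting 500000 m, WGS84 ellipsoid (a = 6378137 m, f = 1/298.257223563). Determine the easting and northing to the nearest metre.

Zone 3 central meridian λ₀ = 6×3 − 183 = -165°; Δλ = +2.6544°.
Transverse Mercator on WGS84 with k₀ = 0.9996 gives E = 784576.910 m, N = 1731856.180 m.

E 784577 m, N 1731856 m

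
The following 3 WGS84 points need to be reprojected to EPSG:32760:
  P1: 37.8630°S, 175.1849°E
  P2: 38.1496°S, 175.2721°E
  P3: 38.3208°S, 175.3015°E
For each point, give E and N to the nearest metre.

UTM zone 60S: λ₀ = 177°, k₀ = 0.9996.
P1 (-37.8630°, 175.1849°) → (340336.409, 5807832.687) m.
P2 (-38.1496°, 175.2721°) → (348598.204, 5776175.878) m.
P3 (-38.3208°, 175.3015°) → (351523.116, 5757225.745) m.

P1: E 340336 m, N 5807833 m; P2: E 348598 m, N 5776176 m; P3: E 351523 m, N 5757226 m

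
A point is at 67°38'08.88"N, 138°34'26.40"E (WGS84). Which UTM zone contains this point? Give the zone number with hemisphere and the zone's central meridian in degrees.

UTM zone = ⌊(λ + 180)/6⌋ + 1; 138.5740° ∈ [138°, 144°) → zone 54.
Hemisphere: N (φ ≥ 0).
Central meridian λ₀ = 6×54 − 183 = 141°.

Zone 54N, central meridian 141°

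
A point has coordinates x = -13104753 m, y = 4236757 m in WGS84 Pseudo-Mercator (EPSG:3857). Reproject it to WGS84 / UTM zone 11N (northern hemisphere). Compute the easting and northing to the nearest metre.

E 434547 m, N 3932559 m

Web Mercator inverse (R = 6378137 m) → φ = 35.53450078°, λ = -117.72199915°.
UTM 11N forward: E = 434547.104 m, N = 3932559.478 m.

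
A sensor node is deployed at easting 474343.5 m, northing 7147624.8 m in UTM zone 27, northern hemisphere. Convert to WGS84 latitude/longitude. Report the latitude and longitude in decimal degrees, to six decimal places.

Zone 27N: λ₀ = -21°, k₀ = 0.9996, false easting 500000 m.
Meridian distance M = (N − FN)/k₀ = 7150485.0 m.
Inverse transverse Mercator on WGS84 gives φ = 64.45320019°, λ = -21.53319988°.

lat 64.453200°, lon -21.533200°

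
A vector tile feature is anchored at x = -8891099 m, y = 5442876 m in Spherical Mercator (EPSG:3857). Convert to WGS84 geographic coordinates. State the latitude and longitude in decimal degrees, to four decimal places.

R = 6378137 m. λ = x/R = -79.87010124°.
φ = 2·arctan(exp(y/R)) − 90° = 2·arctan(2.34753) − 90° = 43.85399951°.

lat 43.8540°, lon -79.8701°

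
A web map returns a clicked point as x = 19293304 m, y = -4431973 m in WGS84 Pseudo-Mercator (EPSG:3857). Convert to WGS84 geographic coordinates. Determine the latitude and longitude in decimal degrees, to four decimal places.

R = 6378137 m. λ = x/R = 173.31469864°.
φ = 2·arctan(exp(y/R)) − 90° = 2·arctan(0.49914) − 90° = -36.94880310°.

lat -36.9488°, lon 173.3147°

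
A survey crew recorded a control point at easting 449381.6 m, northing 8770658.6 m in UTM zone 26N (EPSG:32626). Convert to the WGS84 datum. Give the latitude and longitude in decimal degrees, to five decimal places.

lat 78.99690°, lon -29.37630°

Zone 26N: λ₀ = -27°, k₀ = 0.9996, false easting 500000 m.
Meridian distance M = (N − FN)/k₀ = 8774168.3 m.
Inverse transverse Mercator on WGS84 gives φ = 78.99690026°, λ = -29.37630100°.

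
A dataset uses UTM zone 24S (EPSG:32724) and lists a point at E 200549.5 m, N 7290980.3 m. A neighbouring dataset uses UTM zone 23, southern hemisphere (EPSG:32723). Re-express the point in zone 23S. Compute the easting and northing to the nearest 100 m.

UTM 24S → geographic: φ = -24.46599987°, λ = -41.95400037°.
UTM 23S (λ₀ = -45°) forward: E = 808782.298 m, N = 7290777.752 m.

E 808800 m, N 7290800 m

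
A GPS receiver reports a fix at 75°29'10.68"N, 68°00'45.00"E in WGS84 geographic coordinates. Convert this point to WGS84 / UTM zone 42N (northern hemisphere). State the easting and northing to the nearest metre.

Zone 42 central meridian λ₀ = 6×42 − 183 = 69°; Δλ = -0.9875°.
Transverse Mercator on WGS84 with k₀ = 0.9996 gives E = 472376.201 m, N = 8378096.732 m.

E 472376 m, N 8378097 m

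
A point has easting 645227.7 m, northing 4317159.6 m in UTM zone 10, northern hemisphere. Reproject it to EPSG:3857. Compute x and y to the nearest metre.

Unproject from UTM 10N (λ₀ = -123°) → φ = 38.99139962°, λ = -121.32309947°.
Web Mercator (R = 6378137 m): x = -13505625.654 m, y = 4720439.717 m.

x -13505626 m, y 4720440 m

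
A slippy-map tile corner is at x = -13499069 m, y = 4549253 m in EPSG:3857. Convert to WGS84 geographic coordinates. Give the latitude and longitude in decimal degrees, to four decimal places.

R = 6378137 m. λ = x/R = -121.26420004°.
φ = 2·arctan(exp(y/R)) − 90° = 2·arctan(2.04063) − 90° = 37.78610122°.

lat 37.7861°, lon -121.2642°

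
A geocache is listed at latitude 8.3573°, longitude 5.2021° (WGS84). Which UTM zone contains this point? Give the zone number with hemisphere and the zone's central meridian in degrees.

UTM zone = ⌊(λ + 180)/6⌋ + 1; 5.2021° ∈ [0°, 6°) → zone 31.
Hemisphere: N (φ ≥ 0).
Central meridian λ₀ = 6×31 − 183 = 3°.

Zone 31N, central meridian 3°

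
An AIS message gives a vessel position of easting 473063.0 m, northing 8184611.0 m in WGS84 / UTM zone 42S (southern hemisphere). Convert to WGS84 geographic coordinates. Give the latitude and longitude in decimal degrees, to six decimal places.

lat -16.419800°, lon 68.747700°

Zone 42S: λ₀ = 69°, k₀ = 0.9996, false easting 500000 m, false northing 10000000 m.
Meridian distance M = (N − FN)/k₀ = -1816115.4 m.
Inverse transverse Mercator on WGS84 gives φ = -16.41980010°, λ = 68.74769967°.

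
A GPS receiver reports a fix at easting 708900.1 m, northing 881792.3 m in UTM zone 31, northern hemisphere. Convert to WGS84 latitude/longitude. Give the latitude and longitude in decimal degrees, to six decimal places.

lat 7.973000°, lon 4.895200°

Zone 31N: λ₀ = 3°, k₀ = 0.9996, false easting 500000 m.
Meridian distance M = (N − FN)/k₀ = 882145.2 m.
Inverse transverse Mercator on WGS84 gives φ = 7.97299986°, λ = 4.89520004°.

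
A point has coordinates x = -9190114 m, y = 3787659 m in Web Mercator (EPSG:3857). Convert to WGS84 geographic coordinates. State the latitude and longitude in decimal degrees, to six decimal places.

R = 6378137 m. λ = x/R = -82.55619869°.
φ = 2·arctan(exp(y/R)) − 90° = 2·arctan(1.81095) − 90° = 32.18530164°.

lat 32.185302°, lon -82.556199°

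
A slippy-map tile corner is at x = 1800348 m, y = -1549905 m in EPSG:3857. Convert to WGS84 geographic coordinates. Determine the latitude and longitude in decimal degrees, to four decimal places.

R = 6378137 m. λ = x/R = 16.17280125°.
φ = 2·arctan(exp(y/R)) − 90° = 2·arctan(0.78427) − 90° = -13.78799564°.

lat -13.7880°, lon 16.1728°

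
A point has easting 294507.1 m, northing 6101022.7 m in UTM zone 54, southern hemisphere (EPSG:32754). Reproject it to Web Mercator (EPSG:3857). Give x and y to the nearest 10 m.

x 15444730 m, y -4192840 m

Unproject from UTM 54S (λ₀ = 141°) → φ = -35.21279990°, λ = 138.74240042°.
Web Mercator (R = 6378137 m): x = 15444733.367 m, y = -4192837.536 m.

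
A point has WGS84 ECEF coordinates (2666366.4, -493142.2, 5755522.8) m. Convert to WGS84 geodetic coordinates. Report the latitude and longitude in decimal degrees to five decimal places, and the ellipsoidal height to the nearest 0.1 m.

lat 64.92160°, lon -10.47840°, h 1669.9 m

λ = atan2(Y, X) = -10.47840106°; p = √(X²+Y²) = 2711586.1 m.
Bowring's method on WGS84 (a = 6378137 m, b = 6356752.314 m) gives φ = 64.92160032°, h = 1669.879 m.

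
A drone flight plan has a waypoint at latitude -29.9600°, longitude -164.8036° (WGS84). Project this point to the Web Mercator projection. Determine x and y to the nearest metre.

x -18345853 m, y -3498409 m

Web Mercator is spherical with R = a = 6378137 m.
x = R·λ = 6378137 × -2.876365439 = -18345852.833 m.
y = R·ln tan(π/4 + φ/2) = 6378137 × -0.548500174 = -3498409.252 m.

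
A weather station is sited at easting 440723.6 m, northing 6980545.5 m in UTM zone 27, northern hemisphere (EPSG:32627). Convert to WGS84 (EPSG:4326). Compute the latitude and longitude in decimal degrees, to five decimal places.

lat 62.94990°, lon -22.16830°

Zone 27N: λ₀ = -21°, k₀ = 0.9996, false easting 500000 m.
Meridian distance M = (N − FN)/k₀ = 6983338.8 m.
Inverse transverse Mercator on WGS84 gives φ = 62.94990000°, λ = -22.16830071°.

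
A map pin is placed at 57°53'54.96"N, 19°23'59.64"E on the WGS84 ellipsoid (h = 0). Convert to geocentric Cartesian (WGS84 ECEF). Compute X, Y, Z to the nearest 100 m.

WGS84: a = 6378137 m, e² = 0.006694380; N(φ) = a/√(1−e²sin²φ) = 6393512.205 m.
X = (N+h)·cosφ·cosλ = 3204728.891 m; Y = (N+h)·cosφ·sinλ = 1128556.907 m; Z = (N(1−e²)+h)·sinφ = 5379744.554 m.

X 3204700 m, Y 1128600 m, Z 5379700 m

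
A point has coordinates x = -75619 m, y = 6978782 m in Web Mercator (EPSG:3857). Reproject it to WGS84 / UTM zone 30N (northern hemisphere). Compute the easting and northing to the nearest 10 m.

E 655810 m, N 5872250 m

Web Mercator inverse (R = 6378137 m) → φ = 52.97720189°, λ = -0.67929703°.
UTM 30N forward: E = 655813.579 m, N = 5872254.389 m.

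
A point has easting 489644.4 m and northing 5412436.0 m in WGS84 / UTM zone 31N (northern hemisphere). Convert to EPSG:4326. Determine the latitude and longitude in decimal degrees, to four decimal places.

lat 48.8648°, lon 2.8588°

Zone 31N: λ₀ = 3°, k₀ = 0.9996, false easting 500000 m.
Meridian distance M = (N − FN)/k₀ = 5414601.8 m.
Inverse transverse Mercator on WGS84 gives φ = 48.86479976°, λ = 2.85880065°.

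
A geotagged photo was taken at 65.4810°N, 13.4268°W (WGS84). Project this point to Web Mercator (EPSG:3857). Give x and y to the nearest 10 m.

Web Mercator is spherical with R = a = 6378137 m.
x = R·λ = 6378137 × -0.234341868 = -1494664.539 m.
y = R·ln tan(π/4 + φ/2) = 6378137 × 1.526499805 = 9736224.884 m.

x -1494660 m, y 9736220 m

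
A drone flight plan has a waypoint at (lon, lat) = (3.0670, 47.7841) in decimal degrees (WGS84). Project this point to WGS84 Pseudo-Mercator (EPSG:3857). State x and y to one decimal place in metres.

x 341416.9 m, y 6071011.6 m

Web Mercator is spherical with R = a = 6378137 m.
x = R·λ = 6378137 × 0.053529248 = 341416.878 m.
y = R·ln tan(π/4 + φ/2) = 6378137 × 0.951847167 = 6071011.632 m.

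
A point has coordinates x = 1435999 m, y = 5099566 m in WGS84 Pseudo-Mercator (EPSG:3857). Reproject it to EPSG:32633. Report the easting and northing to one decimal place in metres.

E 324946.0 m, N 4606241.5 m

Web Mercator inverse (R = 6378137 m) → φ = 41.58869709°, λ = 12.89979850°.
UTM 33N forward: E = 324946.015 m, N = 4606241.511 m.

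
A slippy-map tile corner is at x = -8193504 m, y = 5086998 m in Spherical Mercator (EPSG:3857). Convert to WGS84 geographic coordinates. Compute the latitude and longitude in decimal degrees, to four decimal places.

R = 6378137 m. λ = x/R = -73.60349874°.
φ = 2·arctan(exp(y/R)) − 90° = 2·arctan(2.22013) − 90° = 41.50420049°.

lat 41.5042°, lon -73.6035°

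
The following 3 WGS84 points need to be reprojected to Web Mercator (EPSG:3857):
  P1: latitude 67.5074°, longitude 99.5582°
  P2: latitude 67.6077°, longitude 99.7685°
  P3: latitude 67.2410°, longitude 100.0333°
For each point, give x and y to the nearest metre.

P1: x 11082768 m, y 10302148 m; P2: x 11106179 m, y 10331396 m; P3: x 11135656 m, y 10225062 m

Web Mercator: x = R·λ, y = R·ln tan(π/4+φ/2), R = 6378137 m.
P1 (67.5074°, 99.5582°) → (11082768.128, 10302148.439) m.
P2 (67.6077°, 99.7685°) → (11106178.617, 10331395.876) m.
P3 (67.2410°, 100.0333°) → (11135656.018, 10225062.401) m.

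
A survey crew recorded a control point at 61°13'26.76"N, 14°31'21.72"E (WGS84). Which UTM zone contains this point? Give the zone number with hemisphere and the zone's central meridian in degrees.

Zone 33N, central meridian 15°

UTM zone = ⌊(λ + 180)/6⌋ + 1; 14.5227° ∈ [12°, 18°) → zone 33.
Hemisphere: N (φ ≥ 0).
Central meridian λ₀ = 6×33 − 183 = 15°.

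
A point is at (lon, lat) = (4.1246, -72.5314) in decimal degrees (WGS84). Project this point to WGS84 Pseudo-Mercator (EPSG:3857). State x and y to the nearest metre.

x 459148 m, y -11947403 m

Web Mercator is spherical with R = a = 6378137 m.
x = R·λ = 6378137 × 0.071987850 = 459148.372 m.
y = R·ln tan(π/4 + φ/2) = 6378137 × -1.873180665 = -11947402.909 m.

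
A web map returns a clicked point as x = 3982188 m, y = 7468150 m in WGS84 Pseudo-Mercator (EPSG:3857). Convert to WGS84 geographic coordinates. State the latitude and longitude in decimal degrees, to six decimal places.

lat 55.543901°, lon 35.772603°

R = 6378137 m. λ = x/R = 35.77260345°.
φ = 2·arctan(exp(y/R)) − 90° = 2·arctan(3.22489) − 90° = 55.54390149°.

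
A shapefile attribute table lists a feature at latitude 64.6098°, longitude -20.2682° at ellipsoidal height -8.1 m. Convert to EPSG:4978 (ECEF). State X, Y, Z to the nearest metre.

WGS84: a = 6378137 m, e² = 0.006694380; N(φ) = a/√(1−e²sin²φ) = 6395632.517 m.
X = (N+h)·cosφ·cosλ = 2572519.039 m; Y = (N+h)·cosφ·sinλ = -949980.865 m; Z = (N(1−e²)+h)·sinφ = 5739183.137 m.

X 2572519 m, Y -949981 m, Z 5739183 m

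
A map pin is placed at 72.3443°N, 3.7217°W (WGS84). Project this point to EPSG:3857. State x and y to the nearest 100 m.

Web Mercator is spherical with R = a = 6378137 m.
x = R·λ = 6378137 × -0.064955919 = -414297.749 m.
y = R·ln tan(π/4 + φ/2) = 6378137 × 1.862358302 = 11878376.393 m.

x -414300 m, y 11878400 m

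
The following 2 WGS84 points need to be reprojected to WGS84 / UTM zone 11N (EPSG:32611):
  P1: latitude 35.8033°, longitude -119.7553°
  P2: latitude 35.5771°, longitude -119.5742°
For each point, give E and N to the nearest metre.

UTM zone 11N: λ₀ = -117°, k₀ = 0.9996.
P1 (35.8033°, -119.7553°) → (251025.617, 3965635.596) m.
P2 (35.5771°, -119.5742°) → (266735.561, 3940094.188) m.

P1: E 251026 m, N 3965636 m; P2: E 266736 m, N 3940094 m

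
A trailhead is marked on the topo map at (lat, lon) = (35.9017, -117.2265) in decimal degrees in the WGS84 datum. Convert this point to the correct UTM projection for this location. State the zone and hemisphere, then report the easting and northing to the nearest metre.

Longitude -117.2265° lies in the 6° band [-120°, -114°), giving zone 11; latitude is north of the equator, so 11N.
Zone 11 central meridian λ₀ = 6×11 − 183 = -117°; Δλ = -0.2265°.
Transverse Mercator on WGS84 with k₀ = 0.9996 gives E = 479560.773 m, N = 3973069.326 m.

Zone 11N: E 479561 m, N 3973069 m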